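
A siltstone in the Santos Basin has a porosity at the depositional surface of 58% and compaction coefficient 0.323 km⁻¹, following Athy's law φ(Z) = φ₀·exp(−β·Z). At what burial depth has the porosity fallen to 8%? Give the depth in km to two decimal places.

Invert Athy's law: Z = ln(φ₀/φ) / β
Z = ln(0.58/0.08) / 0.323 = ln(7.25) / 0.323 = 1.9810 / 0.323 = 6.133 km

6.13 km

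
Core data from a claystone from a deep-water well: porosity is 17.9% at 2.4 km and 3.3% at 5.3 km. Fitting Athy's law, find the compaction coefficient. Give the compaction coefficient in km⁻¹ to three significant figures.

Athy: phi(z) = phi₀ e^(−kz) ⇒ phi₁/phi₂ = e^{k(z₂−z₁)} ⇒ k = ln(phi₁/phi₂)/(z₂−z₁)
k = ln(0.179/0.033) / (5.3 − 2.4) = ln(5.424) / 2.9 = 1.6909 / 2.9 = 0.5831 km⁻¹

0.583 km⁻¹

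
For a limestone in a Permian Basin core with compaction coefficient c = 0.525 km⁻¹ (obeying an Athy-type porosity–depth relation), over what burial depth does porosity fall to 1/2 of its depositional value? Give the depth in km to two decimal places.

n/n₀ = 1/2 ⇒ exp(−c·Z) = 1/2 ⇒ Z = ln(2) / c
Z = 0.6931 / 0.525 = 1.320 km

1.32 km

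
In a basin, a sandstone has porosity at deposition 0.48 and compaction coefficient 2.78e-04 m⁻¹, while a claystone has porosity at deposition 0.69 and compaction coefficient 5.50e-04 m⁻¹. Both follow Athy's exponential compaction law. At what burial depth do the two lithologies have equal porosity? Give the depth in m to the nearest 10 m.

Working in km (1 km = 1000 m; k in km⁻¹ = k in m⁻¹ × 1000):
Set n₀ₐ e^(−kₐz) = n₀ᵦ e^(−kᵦz) ⇒ ln(n₀ₐ/n₀ᵦ) = (kₐ − kᵦ)·z
z = ln(0.48/0.69) / (0.278 − 0.55) = -0.3629 / -0.272 = 1.334 km

1330 m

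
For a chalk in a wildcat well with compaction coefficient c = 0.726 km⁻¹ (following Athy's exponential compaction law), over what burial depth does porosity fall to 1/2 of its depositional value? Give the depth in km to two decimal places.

0.95 km

φ/φ₀ = 1/2 ⇒ exp(−c·d) = 1/2 ⇒ d = ln(2) / c
d = 0.6931 / 0.726 = 0.955 km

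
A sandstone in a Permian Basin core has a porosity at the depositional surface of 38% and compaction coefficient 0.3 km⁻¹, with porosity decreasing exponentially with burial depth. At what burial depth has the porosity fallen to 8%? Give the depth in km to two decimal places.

Invert Athy's law: Z = ln(φ₀/φ) / c
Z = ln(0.38/0.08) / 0.3 = ln(4.75) / 0.3 = 1.5581 / 0.3 = 5.194 km

5.19 km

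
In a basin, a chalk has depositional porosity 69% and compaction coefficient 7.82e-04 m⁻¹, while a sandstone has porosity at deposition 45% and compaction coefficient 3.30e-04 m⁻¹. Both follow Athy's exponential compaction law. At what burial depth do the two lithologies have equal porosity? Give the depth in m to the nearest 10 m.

Working in km (1 km = 1000 m; c in km⁻¹ = c in m⁻¹ × 1000):
Set phi₀ₐ e^(−cₐd) = phi₀ᵦ e^(−cᵦd) ⇒ ln(phi₀ₐ/phi₀ᵦ) = (cₐ − cᵦ)·d
d = ln(0.69/0.45) / (0.782 − 0.33) = 0.4274 / 0.452 = 0.946 km

950 m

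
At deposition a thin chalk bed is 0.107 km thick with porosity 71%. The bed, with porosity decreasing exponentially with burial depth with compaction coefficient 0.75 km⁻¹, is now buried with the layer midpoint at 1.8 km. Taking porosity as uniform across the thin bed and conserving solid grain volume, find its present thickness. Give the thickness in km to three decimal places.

0.038 km

Porosity at 1.8 km: φ = 0.71·exp(−0.75×1.8) = 0.1841
Solid-volume conservation: h(1−φ) = h₀(1−φ₀) ⇒ h = h₀·(1−φ₀)/(1−φ)
h = 0.107 × (1 − 0.71)/(1 − 0.1841) = 0.107 × 0.3554 = 0.0380 km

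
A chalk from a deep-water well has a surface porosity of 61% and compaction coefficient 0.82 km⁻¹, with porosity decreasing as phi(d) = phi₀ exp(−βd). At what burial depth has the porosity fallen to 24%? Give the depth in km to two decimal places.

Invert Athy's law: d = ln(phi₀/phi) / β
d = ln(0.61/0.24) / 0.82 = ln(2.542) / 0.82 = 0.9328 / 0.82 = 1.138 km

1.14 km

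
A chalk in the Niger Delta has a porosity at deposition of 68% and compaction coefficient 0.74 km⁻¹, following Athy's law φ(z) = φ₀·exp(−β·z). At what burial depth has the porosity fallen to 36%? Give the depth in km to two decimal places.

0.86 km

Invert Athy's law: z = ln(φ₀/φ) / β
z = ln(0.68/0.36) / 0.74 = ln(1.889) / 0.74 = 0.6360 / 0.74 = 0.859 km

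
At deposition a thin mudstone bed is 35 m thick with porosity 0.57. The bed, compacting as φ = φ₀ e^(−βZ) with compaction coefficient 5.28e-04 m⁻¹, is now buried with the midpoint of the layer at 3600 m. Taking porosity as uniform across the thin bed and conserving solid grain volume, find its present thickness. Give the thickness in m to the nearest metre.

16 m

Working in km (1 km = 1000 m; β in km⁻¹ = β in m⁻¹ × 1000):
Porosity at 3.6 km: φ = 0.57·exp(−0.528×3.6) = 0.0852
Solid-volume conservation: h(1−φ) = h₀(1−φ₀) ⇒ h = h₀·(1−φ₀)/(1−φ)
h = 0.035 × (1 − 0.57)/(1 − 0.0852) = 0.035 × 0.4700 = 0.0165 km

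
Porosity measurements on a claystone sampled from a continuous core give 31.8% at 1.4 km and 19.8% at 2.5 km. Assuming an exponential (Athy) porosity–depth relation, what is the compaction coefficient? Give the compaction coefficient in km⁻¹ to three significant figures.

0.431 km⁻¹

Athy: n(z) = n₀ e^(−βz) ⇒ n₁/n₂ = e^{β(z₂−z₁)} ⇒ β = ln(n₁/n₂)/(z₂−z₁)
β = ln(0.318/0.198) / (2.5 − 1.4) = ln(1.606) / 1.1 = 0.4738 / 1.1 = 0.4307 km⁻¹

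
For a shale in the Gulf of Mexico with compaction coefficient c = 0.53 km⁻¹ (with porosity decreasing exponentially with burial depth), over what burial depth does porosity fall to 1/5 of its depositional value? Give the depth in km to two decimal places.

3.04 km

n/n₀ = 1/5 ⇒ exp(−c·d) = 1/5 ⇒ d = ln(5) / c
d = 1.6094 / 0.53 = 3.037 km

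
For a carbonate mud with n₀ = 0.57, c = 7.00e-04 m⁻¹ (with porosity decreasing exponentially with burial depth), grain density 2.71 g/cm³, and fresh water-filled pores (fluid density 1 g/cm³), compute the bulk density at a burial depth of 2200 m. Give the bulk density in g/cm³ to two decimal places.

2.50 g/cm³

Working in km (1 km = 1000 m; c in km⁻¹ = c in m⁻¹ × 1000):
Porosity at depth: n = 0.57·exp(−0.7×2.2) = 0.57×0.2144 = 0.1222
Bulk density: ρ_b = (1−n)ρ_g + n·ρ_f = 0.8778×2.71 + 0.1222×1
       = 2.379 + 0.122 = 2.501 g/cm³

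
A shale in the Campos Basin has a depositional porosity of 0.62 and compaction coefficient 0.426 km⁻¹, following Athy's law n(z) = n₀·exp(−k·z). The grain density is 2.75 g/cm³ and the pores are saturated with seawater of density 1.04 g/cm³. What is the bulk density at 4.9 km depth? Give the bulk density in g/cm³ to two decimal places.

2.62 g/cm³

Porosity at depth: n = 0.62·exp(−0.426×4.9) = 0.62×0.1240 = 0.0769
Bulk density: ρ_b = (1−n)ρ_g + n·ρ_f = 0.9231×2.75 + 0.0769×1.04
       = 2.539 + 0.080 = 2.619 g/cm³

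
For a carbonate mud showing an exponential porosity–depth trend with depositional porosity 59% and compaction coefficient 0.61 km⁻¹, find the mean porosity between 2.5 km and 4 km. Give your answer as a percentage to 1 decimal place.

8.4%

⟨n⟩ = (1/(Z₂−Z₁)) ∫ n₀ e^(−cZ) dZ = n₀·(e^(−c·Z₁) − e^(−c·Z₂)) / (c·(Z₂−Z₁))
e^(−0.61×2.5) = 0.2176; e^(−0.61×4) = 0.0872
⟨n⟩ = 0.59 × (0.2176 − 0.0872) / (0.61 × 1.5) = 0.59 × 0.1426 = 0.0841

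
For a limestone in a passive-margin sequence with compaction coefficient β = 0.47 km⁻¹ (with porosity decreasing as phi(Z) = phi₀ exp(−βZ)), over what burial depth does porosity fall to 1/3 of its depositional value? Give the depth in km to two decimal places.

2.34 km

phi/phi₀ = 1/3 ⇒ exp(−β·Z) = 1/3 ⇒ Z = ln(3) / β
Z = 1.0986 / 0.47 = 2.337 km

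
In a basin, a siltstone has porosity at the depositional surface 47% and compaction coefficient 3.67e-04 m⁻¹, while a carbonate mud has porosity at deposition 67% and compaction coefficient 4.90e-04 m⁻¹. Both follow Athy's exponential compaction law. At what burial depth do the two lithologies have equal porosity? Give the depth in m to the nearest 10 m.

Working in km (1 km = 1000 m; c in km⁻¹ = c in m⁻¹ × 1000):
Set phi₀ₐ e^(−cₐd) = phi₀ᵦ e^(−cᵦd) ⇒ ln(phi₀ₐ/phi₀ᵦ) = (cₐ − cᵦ)·d
d = ln(0.47/0.67) / (0.367 − 0.49) = -0.3545 / -0.123 = 2.882 km

2880 m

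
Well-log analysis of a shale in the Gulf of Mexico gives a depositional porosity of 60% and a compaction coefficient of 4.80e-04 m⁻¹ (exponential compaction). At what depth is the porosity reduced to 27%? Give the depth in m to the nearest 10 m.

Working in km (1 km = 1000 m; k in km⁻¹ = k in m⁻¹ × 1000):
Invert Athy's law: Z = ln(phi₀/phi) / k
Z = ln(0.6/0.27) / 0.48 = ln(2.222) / 0.48 = 0.7985 / 0.48 = 1.664 km

1660 m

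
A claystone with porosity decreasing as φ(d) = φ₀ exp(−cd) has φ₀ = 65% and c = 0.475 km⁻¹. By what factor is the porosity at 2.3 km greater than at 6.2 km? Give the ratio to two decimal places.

φ(d₁)/φ(d₂) = e^(−c·d₁)/e^(−c·d₂) = e^{c(d₂−d₁)}
= exp(0.475 × 3.9) = exp(1.853) = 6.3757

6.38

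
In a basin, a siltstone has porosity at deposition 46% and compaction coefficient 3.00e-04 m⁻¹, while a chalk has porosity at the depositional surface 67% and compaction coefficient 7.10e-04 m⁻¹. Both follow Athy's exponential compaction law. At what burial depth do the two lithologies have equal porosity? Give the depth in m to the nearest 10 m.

Working in km (1 km = 1000 m; k in km⁻¹ = k in m⁻¹ × 1000):
Set phi₀ₐ e^(−kₐd) = phi₀ᵦ e^(−kᵦd) ⇒ ln(phi₀ₐ/phi₀ᵦ) = (kₐ − kᵦ)·d
d = ln(0.46/0.67) / (0.3 − 0.71) = -0.3761 / -0.41 = 0.917 km

920 m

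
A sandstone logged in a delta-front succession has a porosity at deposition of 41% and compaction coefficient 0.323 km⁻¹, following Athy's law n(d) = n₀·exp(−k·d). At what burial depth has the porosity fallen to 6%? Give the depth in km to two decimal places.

5.95 km

Invert Athy's law: d = ln(n₀/n) / k
d = ln(0.41/0.06) / 0.323 = ln(6.833) / 0.323 = 1.9218 / 0.323 = 5.950 km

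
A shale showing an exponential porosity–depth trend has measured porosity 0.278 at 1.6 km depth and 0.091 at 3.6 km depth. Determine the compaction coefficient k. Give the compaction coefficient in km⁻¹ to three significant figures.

Athy: phi(z) = phi₀ e^(−kz) ⇒ phi₁/phi₂ = e^{k(z₂−z₁)} ⇒ k = ln(phi₁/phi₂)/(z₂−z₁)
k = ln(0.278/0.091) / (3.6 − 1.6) = ln(3.055) / 2 = 1.1168 / 2 = 0.5584 km⁻¹

0.558 km⁻¹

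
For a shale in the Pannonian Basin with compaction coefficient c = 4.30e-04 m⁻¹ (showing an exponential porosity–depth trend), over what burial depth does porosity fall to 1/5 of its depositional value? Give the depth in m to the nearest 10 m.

Working in km (1 km = 1000 m; c in km⁻¹ = c in m⁻¹ × 1000):
φ/φ₀ = 1/5 ⇒ exp(−c·Z) = 1/5 ⇒ Z = ln(5) / c
Z = 1.6094 / 0.43 = 3.743 km

3740 m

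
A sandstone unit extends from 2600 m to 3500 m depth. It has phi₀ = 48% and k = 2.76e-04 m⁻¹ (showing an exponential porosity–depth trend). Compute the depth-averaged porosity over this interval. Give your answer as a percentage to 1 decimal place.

Working in km (1 km = 1000 m; k in km⁻¹ = k in m⁻¹ × 1000):
⟨phi⟩ = (1/(Z₂−Z₁)) ∫ phi₀ e^(−kZ) dZ = phi₀·(e^(−k·Z₁) − e^(−k·Z₂)) / (k·(Z₂−Z₁))
e^(−0.276×2.6) = 0.4879; e^(−0.276×3.5) = 0.3806
⟨phi⟩ = 0.48 × (0.4879 − 0.3806) / (0.276 × 0.9) = 0.48 × 0.4320 = 0.2074

20.7%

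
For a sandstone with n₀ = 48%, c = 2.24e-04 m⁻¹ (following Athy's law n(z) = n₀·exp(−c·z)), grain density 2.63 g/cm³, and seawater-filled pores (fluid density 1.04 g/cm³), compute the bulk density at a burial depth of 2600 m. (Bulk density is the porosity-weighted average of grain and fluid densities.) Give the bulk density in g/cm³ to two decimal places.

2.20 g/cm³

Working in km (1 km = 1000 m; c in km⁻¹ = c in m⁻¹ × 1000):
Porosity at depth: n = 0.48·exp(−0.224×2.6) = 0.48×0.5586 = 0.2681
Bulk density: ρ_b = (1−n)ρ_g + n·ρ_f = 0.7319×2.63 + 0.2681×1.04
       = 1.925 + 0.279 = 2.204 g/cm³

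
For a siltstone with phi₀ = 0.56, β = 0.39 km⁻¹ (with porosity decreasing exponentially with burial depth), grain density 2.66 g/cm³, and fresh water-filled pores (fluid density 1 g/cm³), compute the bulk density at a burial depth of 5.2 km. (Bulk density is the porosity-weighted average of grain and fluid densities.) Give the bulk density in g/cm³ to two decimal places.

Porosity at depth: phi = 0.56·exp(−0.39×5.2) = 0.56×0.1316 = 0.0737
Bulk density: ρ_b = (1−phi)ρ_g + phi·ρ_f = 0.9263×2.66 + 0.0737×1
       = 2.464 + 0.074 = 2.538 g/cm³

2.54 g/cm³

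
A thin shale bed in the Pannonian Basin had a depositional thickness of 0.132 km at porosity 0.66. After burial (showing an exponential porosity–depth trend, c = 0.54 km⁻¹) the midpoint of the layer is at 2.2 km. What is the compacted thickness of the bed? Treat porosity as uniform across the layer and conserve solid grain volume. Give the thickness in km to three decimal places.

0.056 km

Porosity at 2.2 km: phi = 0.66·exp(−0.54×2.2) = 0.2012
Solid-volume conservation: h(1−phi) = h₀(1−phi₀) ⇒ h = h₀·(1−phi₀)/(1−phi)
h = 0.132 × (1 − 0.66)/(1 − 0.2012) = 0.132 × 0.4256 = 0.0562 km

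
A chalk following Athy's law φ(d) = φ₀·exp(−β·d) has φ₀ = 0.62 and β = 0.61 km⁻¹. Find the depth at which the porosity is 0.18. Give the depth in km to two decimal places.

Invert Athy's law: d = ln(φ₀/φ) / β
d = ln(0.62/0.18) / 0.61 = ln(3.444) / 0.61 = 1.2368 / 0.61 = 2.027 km

2.03 km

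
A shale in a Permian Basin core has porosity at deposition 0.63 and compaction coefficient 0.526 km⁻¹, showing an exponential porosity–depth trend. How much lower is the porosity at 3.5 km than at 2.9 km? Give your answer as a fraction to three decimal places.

n(2.9) = 0.63·e^(−0.526×2.9) = 0.1370
n(3.5) = 0.63·e^(−0.526×3.5) = 0.1000
Δn = 0.1370 − 0.1000 = 0.0371

0.037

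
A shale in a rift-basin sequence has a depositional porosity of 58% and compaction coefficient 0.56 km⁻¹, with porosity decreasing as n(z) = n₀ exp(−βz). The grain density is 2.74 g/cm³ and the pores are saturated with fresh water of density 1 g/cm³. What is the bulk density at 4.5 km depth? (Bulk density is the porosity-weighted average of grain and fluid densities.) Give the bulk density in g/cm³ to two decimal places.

Porosity at depth: n = 0.58·exp(−0.56×4.5) = 0.58×0.0805 = 0.0467
Bulk density: ρ_b = (1−n)ρ_g + n·ρ_f = 0.9533×2.74 + 0.0467×1
       = 2.612 + 0.047 = 2.659 g/cm³

2.66 g/cm³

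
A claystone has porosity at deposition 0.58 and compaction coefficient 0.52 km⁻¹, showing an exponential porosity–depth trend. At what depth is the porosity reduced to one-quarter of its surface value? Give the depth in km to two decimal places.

n/n₀ = 1/4 ⇒ exp(−k·d) = 1/4 ⇒ d = ln(4) / k
d = 1.3863 / 0.52 = 2.666 km

2.67 km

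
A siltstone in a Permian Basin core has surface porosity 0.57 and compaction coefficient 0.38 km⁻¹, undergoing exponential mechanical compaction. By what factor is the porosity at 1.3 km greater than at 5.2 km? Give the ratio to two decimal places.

4.40

phi(Z₁)/phi(Z₂) = e^(−β·Z₁)/e^(−β·Z₂) = e^{β(Z₂−Z₁)}
= exp(0.38 × 3.9) = exp(1.482) = 4.4017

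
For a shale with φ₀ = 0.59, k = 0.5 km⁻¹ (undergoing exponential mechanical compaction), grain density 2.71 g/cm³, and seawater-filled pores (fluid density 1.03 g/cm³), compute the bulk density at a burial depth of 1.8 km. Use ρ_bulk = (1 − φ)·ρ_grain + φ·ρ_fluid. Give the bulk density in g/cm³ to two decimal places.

2.31 g/cm³

Porosity at depth: φ = 0.59·exp(−0.5×1.8) = 0.59×0.4066 = 0.2399
Bulk density: ρ_b = (1−φ)ρ_g + φ·ρ_f = 0.7601×2.71 + 0.2399×1.03
       = 2.060 + 0.247 = 2.307 g/cm³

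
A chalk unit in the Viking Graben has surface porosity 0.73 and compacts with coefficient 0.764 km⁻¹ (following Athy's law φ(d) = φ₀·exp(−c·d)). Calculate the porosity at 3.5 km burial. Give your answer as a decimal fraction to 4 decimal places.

φ = φ₀·exp(−c·d) = 0.73 × exp(−0.764 × 3.5) = 0.73 × exp(−2.674)
  = 0.73 × 0.0690 = 0.0504

0.0504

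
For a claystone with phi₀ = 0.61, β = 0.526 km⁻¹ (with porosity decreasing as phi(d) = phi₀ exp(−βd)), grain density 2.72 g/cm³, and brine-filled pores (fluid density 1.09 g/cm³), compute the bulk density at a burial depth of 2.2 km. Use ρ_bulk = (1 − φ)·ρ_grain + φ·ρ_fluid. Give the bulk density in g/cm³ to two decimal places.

Porosity at depth: phi = 0.61·exp(−0.526×2.2) = 0.61×0.3144 = 0.1918
Bulk density: ρ_b = (1−phi)ρ_g + phi·ρ_f = 0.8082×2.72 + 0.1918×1.09
       = 2.198 + 0.209 = 2.407 g/cm³

2.41 g/cm³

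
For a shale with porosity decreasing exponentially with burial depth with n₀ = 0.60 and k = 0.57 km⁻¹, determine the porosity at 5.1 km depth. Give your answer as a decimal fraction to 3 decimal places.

0.033

n = n₀·exp(−k·z) = 0.6 × exp(−0.57 × 5.1) = 0.6 × exp(−2.907)
  = 0.6 × 0.0546 = 0.0328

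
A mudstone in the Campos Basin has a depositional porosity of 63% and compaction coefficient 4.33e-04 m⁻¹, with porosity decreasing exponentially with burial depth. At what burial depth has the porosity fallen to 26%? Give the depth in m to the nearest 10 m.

2040 m

Working in km (1 km = 1000 m; c in km⁻¹ = c in m⁻¹ × 1000):
Invert Athy's law: z = ln(n₀/n) / c
z = ln(0.63/0.26) / 0.433 = ln(2.423) / 0.433 = 0.8850 / 0.433 = 2.044 km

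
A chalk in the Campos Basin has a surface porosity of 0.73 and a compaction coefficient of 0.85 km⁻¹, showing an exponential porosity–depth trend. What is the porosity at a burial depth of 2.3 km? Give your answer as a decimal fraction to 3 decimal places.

0.103

phi = phi₀·exp(−k·z) = 0.73 × exp(−0.85 × 2.3) = 0.73 × exp(−1.955)
  = 0.73 × 0.1416 = 0.1033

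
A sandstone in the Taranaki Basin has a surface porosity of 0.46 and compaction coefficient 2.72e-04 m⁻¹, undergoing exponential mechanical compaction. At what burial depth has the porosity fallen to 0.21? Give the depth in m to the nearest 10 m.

2880 m

Working in km (1 km = 1000 m; k in km⁻¹ = k in m⁻¹ × 1000):
Invert Athy's law: d = ln(n₀/n) / k
d = ln(0.46/0.21) / 0.272 = ln(2.19) / 0.272 = 0.7841 / 0.272 = 2.883 km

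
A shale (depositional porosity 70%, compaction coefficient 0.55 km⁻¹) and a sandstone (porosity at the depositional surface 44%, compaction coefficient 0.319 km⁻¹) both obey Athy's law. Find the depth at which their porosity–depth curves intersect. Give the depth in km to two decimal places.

Set φ₀ₐ e^(−βₐz) = φ₀ᵦ e^(−βᵦz) ⇒ ln(φ₀ₐ/φ₀ᵦ) = (βₐ − βᵦ)·z
z = ln(0.7/0.44) / (0.55 − 0.319) = 0.4643 / 0.231 = 2.010 km

2.01 km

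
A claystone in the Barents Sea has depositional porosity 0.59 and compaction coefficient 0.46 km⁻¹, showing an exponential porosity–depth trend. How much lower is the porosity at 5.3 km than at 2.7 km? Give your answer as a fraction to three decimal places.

n(2.7) = 0.59·e^(−0.46×2.7) = 0.1704
n(5.3) = 0.59·e^(−0.46×5.3) = 0.0515
Δn = 0.1704 − 0.0515 = 0.1189

0.119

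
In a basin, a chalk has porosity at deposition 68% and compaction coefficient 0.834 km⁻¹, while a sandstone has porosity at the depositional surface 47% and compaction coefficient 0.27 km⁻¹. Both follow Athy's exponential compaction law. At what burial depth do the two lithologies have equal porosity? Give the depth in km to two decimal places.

Set phi₀ₐ e^(−cₐz) = phi₀ᵦ e^(−cᵦz) ⇒ ln(phi₀ₐ/phi₀ᵦ) = (cₐ − cᵦ)·z
z = ln(0.68/0.47) / (0.834 − 0.27) = 0.3694 / 0.564 = 0.655 km

0.65 km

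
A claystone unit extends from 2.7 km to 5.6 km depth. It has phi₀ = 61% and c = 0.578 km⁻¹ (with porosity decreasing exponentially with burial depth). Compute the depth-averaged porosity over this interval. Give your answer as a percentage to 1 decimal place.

6.2%

⟨phi⟩ = (1/(Z₂−Z₁)) ∫ phi₀ e^(−cZ) dZ = phi₀·(e^(−c·Z₁) − e^(−c·Z₂)) / (c·(Z₂−Z₁))
e^(−0.578×2.7) = 0.2100; e^(−0.578×5.6) = 0.0393
⟨phi⟩ = 0.61 × (0.2100 − 0.0393) / (0.578 × 2.9) = 0.61 × 0.1018 = 0.0621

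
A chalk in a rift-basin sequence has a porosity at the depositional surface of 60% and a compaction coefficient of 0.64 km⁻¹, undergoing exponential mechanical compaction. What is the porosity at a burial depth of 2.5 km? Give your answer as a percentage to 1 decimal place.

12.1%

n = n₀·exp(−β·Z) = 0.6 × exp(−0.64 × 2.5) = 0.6 × exp(−1.6)
  = 0.6 × 0.2019 = 0.1211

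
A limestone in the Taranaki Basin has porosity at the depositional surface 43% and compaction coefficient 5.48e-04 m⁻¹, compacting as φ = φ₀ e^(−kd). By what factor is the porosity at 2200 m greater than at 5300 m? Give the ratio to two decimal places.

5.47

Working in km (1 km = 1000 m; k in km⁻¹ = k in m⁻¹ × 1000):
φ(d₁)/φ(d₂) = e^(−k·d₁)/e^(−k·d₂) = e^{k(d₂−d₁)}
= exp(0.548 × 3.1) = exp(1.699) = 5.4674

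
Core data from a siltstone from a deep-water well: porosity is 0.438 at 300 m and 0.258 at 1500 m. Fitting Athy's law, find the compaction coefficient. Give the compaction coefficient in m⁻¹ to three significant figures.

0.000441 m⁻¹

Working in km (1 km = 1000 m; k in km⁻¹ = k in m⁻¹ × 1000):
Athy: n(z) = n₀ e^(−kz) ⇒ n₁/n₂ = e^{k(z₂−z₁)} ⇒ k = ln(n₁/n₂)/(z₂−z₁)
k = ln(0.438/0.258) / (1.5 − 0.3) = ln(1.698) / 1.2 = 0.5293 / 1.2 = 0.441 km⁻¹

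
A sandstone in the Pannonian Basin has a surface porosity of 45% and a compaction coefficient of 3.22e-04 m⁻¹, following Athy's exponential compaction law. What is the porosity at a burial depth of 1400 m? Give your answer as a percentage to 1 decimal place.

28.7%

Working in km (1 km = 1000 m; k in km⁻¹ = k in m⁻¹ × 1000):
phi = phi₀·exp(−k·z) = 0.45 × exp(−0.322 × 1.4) = 0.45 × exp(−0.4508)
  = 0.45 × 0.6371 = 0.2867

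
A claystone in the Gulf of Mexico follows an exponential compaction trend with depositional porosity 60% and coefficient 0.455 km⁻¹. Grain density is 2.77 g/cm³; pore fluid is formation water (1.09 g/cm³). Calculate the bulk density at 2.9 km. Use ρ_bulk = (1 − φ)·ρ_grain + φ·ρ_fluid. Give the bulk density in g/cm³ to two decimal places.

2.50 g/cm³

Porosity at depth: phi = 0.6·exp(−0.455×2.9) = 0.6×0.2673 = 0.1604
Bulk density: ρ_b = (1−phi)ρ_g + phi·ρ_f = 0.8396×2.77 + 0.1604×1.09
       = 2.326 + 0.175 = 2.501 g/cm³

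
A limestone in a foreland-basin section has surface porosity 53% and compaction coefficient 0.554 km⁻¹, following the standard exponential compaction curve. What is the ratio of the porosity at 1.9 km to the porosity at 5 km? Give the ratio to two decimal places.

phi(Z₁)/phi(Z₂) = e^(−c·Z₁)/e^(−c·Z₂) = e^{c(Z₂−Z₁)}
= exp(0.554 × 3.1) = exp(1.717) = 5.5700

5.57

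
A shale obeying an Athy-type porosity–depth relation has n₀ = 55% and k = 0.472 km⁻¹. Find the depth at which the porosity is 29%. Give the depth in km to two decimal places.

Invert Athy's law: Z = ln(n₀/n) / k
Z = ln(0.55/0.29) / 0.472 = ln(1.897) / 0.472 = 0.6400 / 0.472 = 1.356 km

1.36 km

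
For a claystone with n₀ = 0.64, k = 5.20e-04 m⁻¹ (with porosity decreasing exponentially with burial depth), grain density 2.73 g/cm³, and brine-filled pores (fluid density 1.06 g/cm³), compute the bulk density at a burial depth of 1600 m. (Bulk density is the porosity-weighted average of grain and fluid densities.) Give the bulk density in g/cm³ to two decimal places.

2.26 g/cm³

Working in km (1 km = 1000 m; k in km⁻¹ = k in m⁻¹ × 1000):
Porosity at depth: n = 0.64·exp(−0.52×1.6) = 0.64×0.4352 = 0.2785
Bulk density: ρ_b = (1−n)ρ_g + n·ρ_f = 0.7215×2.73 + 0.2785×1.06
       = 1.970 + 0.295 = 2.265 g/cm³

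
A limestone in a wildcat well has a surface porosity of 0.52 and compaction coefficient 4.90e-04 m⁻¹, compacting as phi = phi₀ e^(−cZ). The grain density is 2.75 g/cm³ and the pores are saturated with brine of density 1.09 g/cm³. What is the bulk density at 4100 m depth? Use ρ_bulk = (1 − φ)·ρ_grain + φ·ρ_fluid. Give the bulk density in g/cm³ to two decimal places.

Working in km (1 km = 1000 m; c in km⁻¹ = c in m⁻¹ × 1000):
Porosity at depth: phi = 0.52·exp(−0.49×4.1) = 0.52×0.1341 = 0.0697
Bulk density: ρ_b = (1−phi)ρ_g + phi·ρ_f = 0.9303×2.75 + 0.0697×1.09
       = 2.558 + 0.076 = 2.634 g/cm³

2.63 g/cm³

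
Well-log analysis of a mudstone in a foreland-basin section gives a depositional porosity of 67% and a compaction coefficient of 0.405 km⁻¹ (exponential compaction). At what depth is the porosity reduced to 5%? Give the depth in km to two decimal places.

6.41 km

Invert Athy's law: d = ln(φ₀/φ) / c
d = ln(0.67/0.05) / 0.405 = ln(13.4) / 0.405 = 2.5953 / 0.405 = 6.408 km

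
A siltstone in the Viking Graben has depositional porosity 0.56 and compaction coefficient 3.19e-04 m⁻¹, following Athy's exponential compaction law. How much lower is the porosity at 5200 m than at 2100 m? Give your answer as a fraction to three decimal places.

Working in km (1 km = 1000 m; k in km⁻¹ = k in m⁻¹ × 1000):
phi(2.1) = 0.56·e^(−0.319×2.1) = 0.2866
phi(5.2) = 0.56·e^(−0.319×5.2) = 0.1066
Δphi = 0.2866 − 0.1066 = 0.1800

0.180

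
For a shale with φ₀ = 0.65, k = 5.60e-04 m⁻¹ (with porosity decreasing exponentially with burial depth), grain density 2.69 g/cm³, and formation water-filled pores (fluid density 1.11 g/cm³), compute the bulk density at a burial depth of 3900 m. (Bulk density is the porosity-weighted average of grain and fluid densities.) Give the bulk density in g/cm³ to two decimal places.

2.57 g/cm³

Working in km (1 km = 1000 m; k in km⁻¹ = k in m⁻¹ × 1000):
Porosity at depth: φ = 0.65·exp(−0.56×3.9) = 0.65×0.1126 = 0.0732
Bulk density: ρ_b = (1−φ)ρ_g + φ·ρ_f = 0.9268×2.69 + 0.0732×1.11
       = 2.493 + 0.081 = 2.574 g/cm³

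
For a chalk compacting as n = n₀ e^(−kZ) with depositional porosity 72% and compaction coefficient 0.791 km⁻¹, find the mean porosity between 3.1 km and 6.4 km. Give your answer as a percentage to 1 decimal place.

2.2%

⟨n⟩ = (1/(Z₂−Z₁)) ∫ n₀ e^(−kZ) dZ = n₀·(e^(−k·Z₁) − e^(−k·Z₂)) / (k·(Z₂−Z₁))
e^(−0.791×3.1) = 0.0861; e^(−0.791×6.4) = 0.0063
⟨n⟩ = 0.72 × (0.0861 − 0.0063) / (0.791 × 3.3) = 0.72 × 0.0306 = 0.0220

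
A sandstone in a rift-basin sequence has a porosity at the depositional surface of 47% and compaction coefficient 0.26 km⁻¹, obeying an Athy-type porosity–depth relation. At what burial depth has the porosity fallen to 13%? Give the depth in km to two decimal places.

Invert Athy's law: Z = ln(φ₀/φ) / β
Z = ln(0.47/0.13) / 0.26 = ln(3.615) / 0.26 = 1.2852 / 0.26 = 4.943 km

4.94 km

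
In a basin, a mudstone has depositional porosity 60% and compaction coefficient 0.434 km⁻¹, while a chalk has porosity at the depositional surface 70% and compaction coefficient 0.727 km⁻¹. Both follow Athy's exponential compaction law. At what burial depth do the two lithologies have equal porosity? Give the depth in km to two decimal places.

0.53 km

Set phi₀ₐ e^(−cₐZ) = phi₀ᵦ e^(−cᵦZ) ⇒ ln(phi₀ₐ/phi₀ᵦ) = (cₐ − cᵦ)·Z
Z = ln(0.6/0.7) / (0.434 − 0.727) = -0.1542 / -0.293 = 0.526 km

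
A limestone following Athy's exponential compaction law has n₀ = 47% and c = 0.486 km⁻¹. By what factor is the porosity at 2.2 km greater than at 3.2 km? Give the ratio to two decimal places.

1.63

n(d₁)/n(d₂) = e^(−c·d₁)/e^(−c·d₂) = e^{c(d₂−d₁)}
= exp(0.486 × 1) = exp(0.486) = 1.6258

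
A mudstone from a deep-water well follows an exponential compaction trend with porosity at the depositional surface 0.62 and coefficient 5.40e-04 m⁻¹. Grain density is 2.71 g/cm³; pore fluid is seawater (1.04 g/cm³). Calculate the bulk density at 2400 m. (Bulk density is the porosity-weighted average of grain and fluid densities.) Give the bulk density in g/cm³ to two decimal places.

2.43 g/cm³

Working in km (1 km = 1000 m; c in km⁻¹ = c in m⁻¹ × 1000):
Porosity at depth: φ = 0.62·exp(−0.54×2.4) = 0.62×0.2736 = 0.1696
Bulk density: ρ_b = (1−φ)ρ_g + φ·ρ_f = 0.8304×2.71 + 0.1696×1.04
       = 2.250 + 0.176 = 2.427 g/cm³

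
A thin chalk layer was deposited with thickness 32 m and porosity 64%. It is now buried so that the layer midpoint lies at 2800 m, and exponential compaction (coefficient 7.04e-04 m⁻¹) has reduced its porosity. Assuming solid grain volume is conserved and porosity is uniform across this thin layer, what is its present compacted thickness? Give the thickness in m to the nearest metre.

Working in km (1 km = 1000 m; c in km⁻¹ = c in m⁻¹ × 1000):
Porosity at 2.8 km: n = 0.64·exp(−0.704×2.8) = 0.0891
Solid-volume conservation: h(1−n) = h₀(1−n₀) ⇒ h = h₀·(1−n₀)/(1−n)
h = 0.032 × (1 − 0.64)/(1 − 0.0891) = 0.032 × 0.3952 = 0.0126 km

13 m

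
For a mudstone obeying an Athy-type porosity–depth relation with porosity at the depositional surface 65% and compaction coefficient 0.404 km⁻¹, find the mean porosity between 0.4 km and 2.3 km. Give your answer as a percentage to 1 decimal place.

38.6%

⟨n⟩ = (1/(z₂−z₁)) ∫ n₀ e^(−cz) dz = n₀·(e^(−c·z₁) − e^(−c·z₂)) / (c·(z₂−z₁))
e^(−0.404×0.4) = 0.8508; e^(−0.404×2.3) = 0.3949
⟨n⟩ = 0.65 × (0.8508 − 0.3949) / (0.404 × 1.9) = 0.65 × 0.5939 = 0.3861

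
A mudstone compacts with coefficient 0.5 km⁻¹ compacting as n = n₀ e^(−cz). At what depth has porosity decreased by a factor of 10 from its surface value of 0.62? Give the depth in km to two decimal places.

4.61 km

n/n₀ = 1/10 ⇒ exp(−c·z) = 1/10 ⇒ z = ln(10) / c
z = 2.3026 / 0.5 = 4.605 km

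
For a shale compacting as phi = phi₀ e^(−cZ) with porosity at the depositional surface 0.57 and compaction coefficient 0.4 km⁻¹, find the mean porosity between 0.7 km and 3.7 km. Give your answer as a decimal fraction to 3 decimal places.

⟨phi⟩ = (1/(Z₂−Z₁)) ∫ phi₀ e^(−cZ) dZ = phi₀·(e^(−c·Z₁) − e^(−c·Z₂)) / (c·(Z₂−Z₁))
e^(−0.4×0.7) = 0.7558; e^(−0.4×3.7) = 0.2276
⟨phi⟩ = 0.57 × (0.7558 − 0.2276) / (0.4 × 3) = 0.57 × 0.4401 = 0.2509

0.251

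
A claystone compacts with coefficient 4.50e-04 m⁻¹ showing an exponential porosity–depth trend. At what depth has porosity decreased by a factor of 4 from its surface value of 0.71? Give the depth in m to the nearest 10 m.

3080 m

Working in km (1 km = 1000 m; β in km⁻¹ = β in m⁻¹ × 1000):
phi/phi₀ = 1/4 ⇒ exp(−β·d) = 1/4 ⇒ d = ln(4) / β
d = 1.3863 / 0.45 = 3.081 km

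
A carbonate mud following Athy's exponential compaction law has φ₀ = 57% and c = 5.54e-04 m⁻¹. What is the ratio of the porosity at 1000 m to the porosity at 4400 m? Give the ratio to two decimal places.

6.58

Working in km (1 km = 1000 m; c in km⁻¹ = c in m⁻¹ × 1000):
φ(d₁)/φ(d₂) = e^(−c·d₁)/e^(−c·d₂) = e^{c(d₂−d₁)}
= exp(0.554 × 3.4) = exp(1.884) = 6.5771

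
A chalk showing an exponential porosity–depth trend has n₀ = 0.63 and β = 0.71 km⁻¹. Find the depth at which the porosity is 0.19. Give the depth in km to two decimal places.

1.69 km

Invert Athy's law: z = ln(n₀/n) / β
z = ln(0.63/0.19) / 0.71 = ln(3.316) / 0.71 = 1.1987 / 0.71 = 1.688 km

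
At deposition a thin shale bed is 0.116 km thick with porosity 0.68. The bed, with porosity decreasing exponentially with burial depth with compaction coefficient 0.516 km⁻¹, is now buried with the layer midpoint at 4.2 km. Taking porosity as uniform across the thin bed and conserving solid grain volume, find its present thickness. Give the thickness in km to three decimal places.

0.040 km

Porosity at 4.2 km: phi = 0.68·exp(−0.516×4.2) = 0.0779
Solid-volume conservation: h(1−phi) = h₀(1−phi₀) ⇒ h = h₀·(1−phi₀)/(1−phi)
h = 0.116 × (1 − 0.68)/(1 − 0.0779) = 0.116 × 0.3470 = 0.0403 km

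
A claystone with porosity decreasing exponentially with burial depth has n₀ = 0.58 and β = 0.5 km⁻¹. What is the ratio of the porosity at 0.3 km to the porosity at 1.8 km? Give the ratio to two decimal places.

2.12

n(z₁)/n(z₂) = e^(−β·z₁)/e^(−β·z₂) = e^{β(z₂−z₁)}
= exp(0.5 × 1.5) = exp(0.75) = 2.1170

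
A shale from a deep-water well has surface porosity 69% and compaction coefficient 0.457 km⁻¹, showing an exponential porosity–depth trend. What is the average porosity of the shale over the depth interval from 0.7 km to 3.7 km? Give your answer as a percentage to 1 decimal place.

27.3%

⟨n⟩ = (1/(z₂−z₁)) ∫ n₀ e^(−kz) dz = n₀·(e^(−k·z₁) − e^(−k·z₂)) / (k·(z₂−z₁))
e^(−0.457×0.7) = 0.7262; e^(−0.457×3.7) = 0.1844
⟨n⟩ = 0.69 × (0.7262 − 0.1844) / (0.457 × 3) = 0.69 × 0.3952 = 0.2727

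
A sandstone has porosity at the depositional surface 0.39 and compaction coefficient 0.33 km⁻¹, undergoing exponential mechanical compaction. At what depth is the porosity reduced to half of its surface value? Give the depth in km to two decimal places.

phi/phi₀ = 1/2 ⇒ exp(−β·d) = 1/2 ⇒ d = ln(2) / β
d = 0.6931 / 0.33 = 2.100 km

2.10 km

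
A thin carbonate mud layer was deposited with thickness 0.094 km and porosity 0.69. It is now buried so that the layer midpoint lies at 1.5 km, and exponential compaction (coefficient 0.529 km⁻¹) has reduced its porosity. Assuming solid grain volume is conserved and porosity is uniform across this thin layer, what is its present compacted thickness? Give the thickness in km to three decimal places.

0.042 km

Porosity at 1.5 km: phi = 0.69·exp(−0.529×1.5) = 0.3121
Solid-volume conservation: h(1−phi) = h₀(1−phi₀) ⇒ h = h₀·(1−phi₀)/(1−phi)
h = 0.094 × (1 − 0.69)/(1 − 0.3121) = 0.094 × 0.4506 = 0.0424 km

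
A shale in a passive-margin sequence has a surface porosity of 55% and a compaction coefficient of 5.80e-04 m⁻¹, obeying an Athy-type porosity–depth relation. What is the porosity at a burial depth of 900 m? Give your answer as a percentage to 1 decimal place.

32.6%

Working in km (1 km = 1000 m; c in km⁻¹ = c in m⁻¹ × 1000):
n = n₀·exp(−c·z) = 0.55 × exp(−0.58 × 0.9) = 0.55 × exp(−0.522)
  = 0.55 × 0.5933 = 0.3263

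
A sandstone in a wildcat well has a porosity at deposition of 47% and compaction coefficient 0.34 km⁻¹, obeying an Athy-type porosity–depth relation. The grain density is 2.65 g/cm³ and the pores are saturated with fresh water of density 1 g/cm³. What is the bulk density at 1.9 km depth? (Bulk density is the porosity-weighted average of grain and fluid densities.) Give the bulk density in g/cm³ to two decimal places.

Porosity at depth: φ = 0.47·exp(−0.34×1.9) = 0.47×0.5241 = 0.2463
Bulk density: ρ_b = (1−φ)ρ_g + φ·ρ_f = 0.7537×2.65 + 0.2463×1
       = 1.997 + 0.246 = 2.244 g/cm³

2.24 g/cm³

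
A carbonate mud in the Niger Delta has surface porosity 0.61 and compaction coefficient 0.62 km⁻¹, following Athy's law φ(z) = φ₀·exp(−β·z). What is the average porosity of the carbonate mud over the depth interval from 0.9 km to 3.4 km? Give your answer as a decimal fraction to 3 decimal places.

0.177

⟨φ⟩ = (1/(z₂−z₁)) ∫ φ₀ e^(−βz) dz = φ₀·(e^(−β·z₁) − e^(−β·z₂)) / (β·(z₂−z₁))
e^(−0.62×0.9) = 0.5724; e^(−0.62×3.4) = 0.1215
⟨φ⟩ = 0.61 × (0.5724 − 0.1215) / (0.62 × 2.5) = 0.61 × 0.2909 = 0.1774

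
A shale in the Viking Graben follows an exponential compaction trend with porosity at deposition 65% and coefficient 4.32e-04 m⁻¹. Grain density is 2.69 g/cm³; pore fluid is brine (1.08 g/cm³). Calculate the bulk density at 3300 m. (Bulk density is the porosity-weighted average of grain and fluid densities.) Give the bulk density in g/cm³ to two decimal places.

Working in km (1 km = 1000 m; k in km⁻¹ = k in m⁻¹ × 1000):
Porosity at depth: phi = 0.65·exp(−0.432×3.3) = 0.65×0.2404 = 0.1562
Bulk density: ρ_b = (1−phi)ρ_g + phi·ρ_f = 0.8438×2.69 + 0.1562×1.08
       = 2.270 + 0.169 = 2.438 g/cm³

2.44 g/cm³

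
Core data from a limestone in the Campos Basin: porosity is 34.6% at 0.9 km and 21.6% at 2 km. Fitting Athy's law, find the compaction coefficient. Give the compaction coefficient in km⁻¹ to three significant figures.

0.428 km⁻¹

Athy: φ(d) = φ₀ e^(−kd) ⇒ φ₁/φ₂ = e^{k(d₂−d₁)} ⇒ k = ln(φ₁/φ₂)/(d₂−d₁)
k = ln(0.346/0.216) / (2 − 0.9) = ln(1.602) / 1.1 = 0.4712 / 1.1 = 0.4283 km⁻¹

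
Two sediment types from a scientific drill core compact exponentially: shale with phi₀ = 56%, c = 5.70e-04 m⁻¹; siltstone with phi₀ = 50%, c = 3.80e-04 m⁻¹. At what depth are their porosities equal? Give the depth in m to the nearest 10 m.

600 m

Working in km (1 km = 1000 m; c in km⁻¹ = c in m⁻¹ × 1000):
Set phi₀ₐ e^(−cₐZ) = phi₀ᵦ e^(−cᵦZ) ⇒ ln(phi₀ₐ/phi₀ᵦ) = (cₐ − cᵦ)·Z
Z = ln(0.56/0.5) / (0.57 − 0.38) = 0.1133 / 0.19 = 0.596 km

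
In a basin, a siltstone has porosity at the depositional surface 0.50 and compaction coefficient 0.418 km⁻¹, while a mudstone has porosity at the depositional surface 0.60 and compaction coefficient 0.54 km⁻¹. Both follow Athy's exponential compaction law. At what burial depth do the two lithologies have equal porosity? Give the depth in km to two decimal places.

Set φ₀ₐ e^(−cₐd) = φ₀ᵦ e^(−cᵦd) ⇒ ln(φ₀ₐ/φ₀ᵦ) = (cₐ − cᵦ)·d
d = ln(0.5/0.6) / (0.418 − 0.54) = -0.1823 / -0.122 = 1.494 km

1.49 km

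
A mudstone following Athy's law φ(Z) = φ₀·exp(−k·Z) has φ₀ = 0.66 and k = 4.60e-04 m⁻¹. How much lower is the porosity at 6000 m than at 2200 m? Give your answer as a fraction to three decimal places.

Working in km (1 km = 1000 m; k in km⁻¹ = k in m⁻¹ × 1000):
φ(2.2) = 0.66·e^(−0.46×2.2) = 0.2399
φ(6) = 0.66·e^(−0.46×6) = 0.0418
Δφ = 0.2399 − 0.0418 = 0.1981

0.198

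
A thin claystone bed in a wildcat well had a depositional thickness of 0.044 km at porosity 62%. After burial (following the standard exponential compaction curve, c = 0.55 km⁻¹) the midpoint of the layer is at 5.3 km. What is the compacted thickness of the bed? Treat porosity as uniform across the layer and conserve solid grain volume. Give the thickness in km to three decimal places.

0.017 km

Porosity at 5.3 km: φ = 0.62·exp(−0.55×5.3) = 0.0336
Solid-volume conservation: h(1−φ) = h₀(1−φ₀) ⇒ h = h₀·(1−φ₀)/(1−φ)
h = 0.044 × (1 − 0.62)/(1 − 0.0336) = 0.044 × 0.3932 = 0.0173 km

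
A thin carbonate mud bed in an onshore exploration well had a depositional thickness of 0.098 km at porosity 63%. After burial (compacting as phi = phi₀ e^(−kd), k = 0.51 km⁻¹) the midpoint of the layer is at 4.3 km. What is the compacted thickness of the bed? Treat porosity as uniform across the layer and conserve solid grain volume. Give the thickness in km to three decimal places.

0.039 km

Porosity at 4.3 km: phi = 0.63·exp(−0.51×4.3) = 0.0703
Solid-volume conservation: h(1−phi) = h₀(1−phi₀) ⇒ h = h₀·(1−phi₀)/(1−phi)
h = 0.098 × (1 − 0.63)/(1 − 0.0703) = 0.098 × 0.3980 = 0.0390 km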